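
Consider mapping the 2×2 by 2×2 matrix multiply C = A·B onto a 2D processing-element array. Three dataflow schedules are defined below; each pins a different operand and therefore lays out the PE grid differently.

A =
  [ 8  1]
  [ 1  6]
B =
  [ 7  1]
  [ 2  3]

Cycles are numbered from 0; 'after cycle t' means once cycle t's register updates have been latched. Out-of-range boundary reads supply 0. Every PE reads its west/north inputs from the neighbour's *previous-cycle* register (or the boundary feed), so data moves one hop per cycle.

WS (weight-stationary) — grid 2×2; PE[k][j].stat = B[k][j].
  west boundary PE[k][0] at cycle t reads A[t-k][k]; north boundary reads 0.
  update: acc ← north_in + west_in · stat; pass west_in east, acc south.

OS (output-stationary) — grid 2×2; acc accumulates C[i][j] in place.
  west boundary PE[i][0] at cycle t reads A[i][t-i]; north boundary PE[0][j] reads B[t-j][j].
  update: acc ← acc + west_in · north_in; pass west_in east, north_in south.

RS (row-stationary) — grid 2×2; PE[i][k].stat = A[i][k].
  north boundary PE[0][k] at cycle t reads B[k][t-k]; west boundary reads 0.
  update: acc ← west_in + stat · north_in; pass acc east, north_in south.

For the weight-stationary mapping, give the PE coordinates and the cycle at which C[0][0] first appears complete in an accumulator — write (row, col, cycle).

Under WS, C[0][0] lands at PE[1][0]:
  cycle 0: PE[1][0] → acc 0, east 0, south 0
  cycle 1: PE[1][0] → acc 58, east 1, south 58

(row, col, cycle) = (1, 0, 1)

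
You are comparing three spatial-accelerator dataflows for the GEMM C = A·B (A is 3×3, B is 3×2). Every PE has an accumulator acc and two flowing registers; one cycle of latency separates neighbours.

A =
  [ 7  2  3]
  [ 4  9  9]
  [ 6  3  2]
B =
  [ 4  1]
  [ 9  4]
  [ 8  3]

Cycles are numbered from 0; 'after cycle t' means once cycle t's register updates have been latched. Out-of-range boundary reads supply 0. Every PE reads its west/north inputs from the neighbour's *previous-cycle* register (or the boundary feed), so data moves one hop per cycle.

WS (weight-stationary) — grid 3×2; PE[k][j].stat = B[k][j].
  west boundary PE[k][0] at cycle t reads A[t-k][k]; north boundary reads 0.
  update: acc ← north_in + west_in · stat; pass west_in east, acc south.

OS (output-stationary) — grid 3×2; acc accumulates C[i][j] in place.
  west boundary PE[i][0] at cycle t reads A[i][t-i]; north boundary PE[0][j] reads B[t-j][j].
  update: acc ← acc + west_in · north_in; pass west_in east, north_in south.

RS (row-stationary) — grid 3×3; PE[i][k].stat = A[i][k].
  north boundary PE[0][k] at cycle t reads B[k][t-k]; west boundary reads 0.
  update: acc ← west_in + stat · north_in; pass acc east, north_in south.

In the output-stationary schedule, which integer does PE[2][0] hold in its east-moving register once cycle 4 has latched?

OS (3×2). Following PE[2][0] plus its west/north inputs:
  step 0 · PE1,0: acc=0; fwd→0 fwd↓0
  step 0 · PE2,0: acc=0; fwd→0 fwd↓0
  step 1 · PE1,0: acc=16; fwd→4 fwd↓4
  step 1 · PE2,0: acc=0; fwd→0 fwd↓0
  step 2 · PE1,0: acc=97; fwd→9 fwd↓9
  step 2 · PE2,0: acc=24; fwd→6 fwd↓4
  step 3 · PE1,0: acc=169; fwd→9 fwd↓8
  step 3 · PE2,0: acc=51; fwd→3 fwd↓9
  step 4 · PE1,0: acc=169; fwd→0 fwd↓0
  step 4 · PE2,0: acc=67; fwd→2 fwd↓8

register = 2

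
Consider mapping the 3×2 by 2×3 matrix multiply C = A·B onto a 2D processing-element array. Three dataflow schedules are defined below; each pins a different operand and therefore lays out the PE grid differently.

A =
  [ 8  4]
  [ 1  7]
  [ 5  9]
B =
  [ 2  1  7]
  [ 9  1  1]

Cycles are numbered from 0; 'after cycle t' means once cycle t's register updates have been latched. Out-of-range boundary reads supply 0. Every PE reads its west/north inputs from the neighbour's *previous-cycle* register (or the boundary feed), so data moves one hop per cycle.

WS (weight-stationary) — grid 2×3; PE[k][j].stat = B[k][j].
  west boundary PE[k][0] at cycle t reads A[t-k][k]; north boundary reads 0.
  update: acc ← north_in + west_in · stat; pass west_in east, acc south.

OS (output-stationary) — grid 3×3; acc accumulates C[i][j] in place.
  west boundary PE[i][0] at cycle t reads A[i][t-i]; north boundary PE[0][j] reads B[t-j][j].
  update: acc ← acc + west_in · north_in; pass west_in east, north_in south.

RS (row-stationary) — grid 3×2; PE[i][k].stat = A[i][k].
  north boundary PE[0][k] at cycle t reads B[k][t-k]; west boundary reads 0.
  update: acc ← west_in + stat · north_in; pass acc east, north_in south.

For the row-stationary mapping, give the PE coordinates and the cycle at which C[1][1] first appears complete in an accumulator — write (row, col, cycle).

RS — PE[1][1] is where C[1][1] collects:
  step 0 · PE1,1: acc=0; fwd→0 fwd↓0
  step 1 · PE1,1: acc=0; fwd→0 fwd↓0
  step 2 · PE1,1: acc=65; fwd→65 fwd↓9
  step 3 · PE1,1: acc=8; fwd→8 fwd↓1

(row, col, cycle) = (1, 1, 3)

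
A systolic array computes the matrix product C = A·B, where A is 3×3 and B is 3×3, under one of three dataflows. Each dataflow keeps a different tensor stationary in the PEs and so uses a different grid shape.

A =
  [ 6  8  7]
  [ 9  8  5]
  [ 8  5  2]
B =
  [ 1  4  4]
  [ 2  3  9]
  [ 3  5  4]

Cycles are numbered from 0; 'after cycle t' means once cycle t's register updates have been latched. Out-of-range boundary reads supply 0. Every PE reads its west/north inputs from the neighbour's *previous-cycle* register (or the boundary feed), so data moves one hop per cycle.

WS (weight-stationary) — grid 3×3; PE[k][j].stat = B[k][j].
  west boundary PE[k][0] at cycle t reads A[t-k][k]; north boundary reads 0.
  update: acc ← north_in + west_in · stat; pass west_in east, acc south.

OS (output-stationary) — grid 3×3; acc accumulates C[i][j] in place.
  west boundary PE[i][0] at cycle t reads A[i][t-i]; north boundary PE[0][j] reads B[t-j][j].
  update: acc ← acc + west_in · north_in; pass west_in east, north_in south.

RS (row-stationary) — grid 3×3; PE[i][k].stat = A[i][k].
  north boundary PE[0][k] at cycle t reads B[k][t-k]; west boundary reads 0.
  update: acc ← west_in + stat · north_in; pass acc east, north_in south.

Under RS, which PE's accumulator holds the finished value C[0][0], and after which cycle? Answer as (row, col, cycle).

(row, col, cycle) = (0, 2, 2)

RS: C[0][0] accumulates in PE[0][2]:
  [0] (0,2) acc=0 (h:0 v:0)
  [1] (0,2) acc=0 (h:0 v:0)
  [2] (0,2) acc=43 (h:43 v:3)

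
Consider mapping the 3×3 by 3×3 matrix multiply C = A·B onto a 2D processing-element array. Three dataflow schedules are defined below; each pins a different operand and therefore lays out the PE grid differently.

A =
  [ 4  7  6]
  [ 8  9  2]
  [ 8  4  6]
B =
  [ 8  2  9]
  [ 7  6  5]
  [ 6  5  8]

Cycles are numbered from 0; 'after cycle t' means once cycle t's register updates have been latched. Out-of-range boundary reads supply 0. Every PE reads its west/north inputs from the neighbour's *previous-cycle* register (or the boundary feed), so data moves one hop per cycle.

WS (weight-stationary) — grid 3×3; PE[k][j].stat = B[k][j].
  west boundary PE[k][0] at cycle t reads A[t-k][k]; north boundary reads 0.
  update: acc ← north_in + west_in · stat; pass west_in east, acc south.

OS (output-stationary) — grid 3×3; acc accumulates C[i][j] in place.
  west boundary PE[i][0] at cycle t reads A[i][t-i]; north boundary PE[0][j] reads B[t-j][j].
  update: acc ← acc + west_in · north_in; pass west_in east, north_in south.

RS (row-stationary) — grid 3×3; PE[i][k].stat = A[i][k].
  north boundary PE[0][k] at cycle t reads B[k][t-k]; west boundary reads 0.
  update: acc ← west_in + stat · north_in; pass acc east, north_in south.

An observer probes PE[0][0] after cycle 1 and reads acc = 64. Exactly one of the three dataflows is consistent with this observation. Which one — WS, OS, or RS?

dataflow = WS

WS (3×3 grid), PE[0][0]:
  after 0 — PE[0][0] acc=32, pass-E 4, pass-S 32
  after 1 — PE[0][0] acc=64, pass-E 8, pass-S 64
OS (3×3 grid), PE[0][0]:
  after 0 — PE[0][0] acc=32, pass-E 4, pass-S 8
  after 1 — PE[0][0] acc=81, pass-E 7, pass-S 7
RS (3×3 grid), PE[0][0]:
  after 0 — PE[0][0] acc=32, pass-E 32, pass-S 8
  after 1 — PE[0][0] acc=8, pass-E 8, pass-S 2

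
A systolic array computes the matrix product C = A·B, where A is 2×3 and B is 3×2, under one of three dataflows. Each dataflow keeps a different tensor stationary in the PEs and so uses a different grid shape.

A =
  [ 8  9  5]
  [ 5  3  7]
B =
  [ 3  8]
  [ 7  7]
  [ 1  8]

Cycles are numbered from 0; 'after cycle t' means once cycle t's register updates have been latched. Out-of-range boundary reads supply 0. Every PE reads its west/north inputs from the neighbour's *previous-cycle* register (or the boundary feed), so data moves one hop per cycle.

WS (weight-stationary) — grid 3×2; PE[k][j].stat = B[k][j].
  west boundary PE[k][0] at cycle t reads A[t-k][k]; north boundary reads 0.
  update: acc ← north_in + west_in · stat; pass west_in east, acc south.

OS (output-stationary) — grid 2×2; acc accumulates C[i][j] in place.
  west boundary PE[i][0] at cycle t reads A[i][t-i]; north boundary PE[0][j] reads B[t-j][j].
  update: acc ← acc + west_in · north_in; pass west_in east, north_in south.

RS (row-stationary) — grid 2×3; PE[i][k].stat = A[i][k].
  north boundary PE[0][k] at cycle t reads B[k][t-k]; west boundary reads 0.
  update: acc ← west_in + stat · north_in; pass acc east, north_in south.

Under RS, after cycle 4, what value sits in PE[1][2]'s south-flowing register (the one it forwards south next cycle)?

RS 2×3: PE[1][2] cycle-by-cycle (with neighbour feeds):
  c0 r0c2: 0 / 0 / 0
  c0 r1c1: 0 / 0 / 0
  c0 r1c2: 0 / 0 / 0
  c1 r0c2: 0 / 0 / 0
  c1 r1c1: 0 / 0 / 0
  c1 r1c2: 0 / 0 / 0
  c2 r0c2: 92 / 92 / 1
  c2 r1c1: 36 / 36 / 7
  c2 r1c2: 0 / 0 / 0
  c3 r0c2: 167 / 167 / 8
  c3 r1c1: 61 / 61 / 7
  c3 r1c2: 43 / 43 / 1
  c4 r0c2: 0 / 0 / 0
  c4 r1c1: 0 / 0 / 0
  c4 r1c2: 117 / 117 / 8

register = 8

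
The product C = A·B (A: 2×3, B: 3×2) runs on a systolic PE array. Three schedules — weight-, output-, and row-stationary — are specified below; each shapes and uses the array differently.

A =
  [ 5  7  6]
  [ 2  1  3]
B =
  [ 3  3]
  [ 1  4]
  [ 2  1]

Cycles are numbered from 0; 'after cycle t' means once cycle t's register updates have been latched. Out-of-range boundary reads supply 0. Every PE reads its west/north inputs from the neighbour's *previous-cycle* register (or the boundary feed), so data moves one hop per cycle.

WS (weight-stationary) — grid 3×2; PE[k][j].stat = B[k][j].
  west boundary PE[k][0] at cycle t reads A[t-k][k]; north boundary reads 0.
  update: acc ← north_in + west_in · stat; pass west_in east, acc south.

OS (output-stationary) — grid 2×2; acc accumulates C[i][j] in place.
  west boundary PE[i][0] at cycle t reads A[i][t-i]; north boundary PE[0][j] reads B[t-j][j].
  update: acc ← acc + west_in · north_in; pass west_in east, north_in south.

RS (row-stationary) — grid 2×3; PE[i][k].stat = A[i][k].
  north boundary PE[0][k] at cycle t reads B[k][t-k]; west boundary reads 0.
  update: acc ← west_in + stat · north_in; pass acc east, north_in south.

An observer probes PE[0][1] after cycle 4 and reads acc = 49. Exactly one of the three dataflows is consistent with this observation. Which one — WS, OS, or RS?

dataflow = OS

Under WS (3×2), PE[0][1]:
  t=0 PE[0][1]: acc=0 h=0 v=0
  t=1 PE[0][1]: acc=15 h=5 v=15
  t=2 PE[0][1]: acc=6 h=2 v=6
  t=3 PE[0][1]: acc=0 h=0 v=0
  t=4 PE[0][1]: acc=0 h=0 v=0
Under OS (2×2), PE[0][1]:
  t=0 PE[0][1]: acc=0 h=0 v=0
  t=1 PE[0][1]: acc=15 h=5 v=3
  t=2 PE[0][1]: acc=43 h=7 v=4
  t=3 PE[0][1]: acc=49 h=6 v=1
  t=4 PE[0][1]: acc=49 h=0 v=0
Under RS (2×3), PE[0][1]:
  t=0 PE[0][1]: acc=0 h=0 v=0
  t=1 PE[0][1]: acc=22 h=22 v=1
  t=2 PE[0][1]: acc=43 h=43 v=4
  t=3 PE[0][1]: acc=0 h=0 v=0
  t=4 PE[0][1]: acc=0 h=0 v=0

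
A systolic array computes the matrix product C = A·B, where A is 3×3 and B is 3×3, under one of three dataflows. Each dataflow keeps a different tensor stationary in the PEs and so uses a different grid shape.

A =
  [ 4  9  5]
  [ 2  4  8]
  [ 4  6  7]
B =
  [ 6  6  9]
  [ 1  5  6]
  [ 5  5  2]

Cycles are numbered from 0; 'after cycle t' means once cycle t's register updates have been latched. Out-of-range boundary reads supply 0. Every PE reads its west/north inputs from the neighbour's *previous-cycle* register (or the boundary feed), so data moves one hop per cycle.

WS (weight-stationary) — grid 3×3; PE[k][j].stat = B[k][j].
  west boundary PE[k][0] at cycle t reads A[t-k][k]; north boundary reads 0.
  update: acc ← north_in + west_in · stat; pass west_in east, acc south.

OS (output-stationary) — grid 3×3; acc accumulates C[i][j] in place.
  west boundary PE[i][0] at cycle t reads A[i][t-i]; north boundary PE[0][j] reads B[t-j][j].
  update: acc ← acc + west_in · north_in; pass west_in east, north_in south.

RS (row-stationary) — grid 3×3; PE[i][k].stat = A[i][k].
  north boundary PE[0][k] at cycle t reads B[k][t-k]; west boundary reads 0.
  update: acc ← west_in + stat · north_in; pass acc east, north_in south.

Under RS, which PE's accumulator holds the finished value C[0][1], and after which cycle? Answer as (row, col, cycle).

(row, col, cycle) = (0, 2, 3)

RS: C[0][1] accumulates in PE[0][2]:
  after 0 — PE[0][2] acc=0, pass-E 0, pass-S 0
  after 1 — PE[0][2] acc=0, pass-E 0, pass-S 0
  after 2 — PE[0][2] acc=58, pass-E 58, pass-S 5
  after 3 — PE[0][2] acc=94, pass-E 94, pass-S 5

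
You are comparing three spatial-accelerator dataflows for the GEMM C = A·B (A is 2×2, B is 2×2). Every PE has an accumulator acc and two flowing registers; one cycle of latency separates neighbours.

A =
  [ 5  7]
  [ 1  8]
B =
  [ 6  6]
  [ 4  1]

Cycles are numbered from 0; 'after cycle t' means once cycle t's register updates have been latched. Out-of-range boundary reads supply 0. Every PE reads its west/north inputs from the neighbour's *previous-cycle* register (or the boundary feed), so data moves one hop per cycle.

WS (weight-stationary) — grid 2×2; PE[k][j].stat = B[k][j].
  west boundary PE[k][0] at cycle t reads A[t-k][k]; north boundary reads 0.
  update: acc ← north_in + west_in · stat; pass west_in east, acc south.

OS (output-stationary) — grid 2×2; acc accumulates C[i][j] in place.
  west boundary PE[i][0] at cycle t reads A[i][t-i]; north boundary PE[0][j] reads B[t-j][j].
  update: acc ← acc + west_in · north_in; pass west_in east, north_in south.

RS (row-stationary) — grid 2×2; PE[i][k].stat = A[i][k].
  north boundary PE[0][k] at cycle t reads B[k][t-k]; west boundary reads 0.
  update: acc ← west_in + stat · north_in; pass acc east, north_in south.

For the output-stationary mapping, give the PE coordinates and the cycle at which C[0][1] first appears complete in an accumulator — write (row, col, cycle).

OS: C[0][1] accumulates in PE[0][1]:
  c0 r0c1: 0 / 0 / 0
  c1 r0c1: 30 / 5 / 6
  c2 r0c1: 37 / 7 / 1

(row, col, cycle) = (0, 1, 2)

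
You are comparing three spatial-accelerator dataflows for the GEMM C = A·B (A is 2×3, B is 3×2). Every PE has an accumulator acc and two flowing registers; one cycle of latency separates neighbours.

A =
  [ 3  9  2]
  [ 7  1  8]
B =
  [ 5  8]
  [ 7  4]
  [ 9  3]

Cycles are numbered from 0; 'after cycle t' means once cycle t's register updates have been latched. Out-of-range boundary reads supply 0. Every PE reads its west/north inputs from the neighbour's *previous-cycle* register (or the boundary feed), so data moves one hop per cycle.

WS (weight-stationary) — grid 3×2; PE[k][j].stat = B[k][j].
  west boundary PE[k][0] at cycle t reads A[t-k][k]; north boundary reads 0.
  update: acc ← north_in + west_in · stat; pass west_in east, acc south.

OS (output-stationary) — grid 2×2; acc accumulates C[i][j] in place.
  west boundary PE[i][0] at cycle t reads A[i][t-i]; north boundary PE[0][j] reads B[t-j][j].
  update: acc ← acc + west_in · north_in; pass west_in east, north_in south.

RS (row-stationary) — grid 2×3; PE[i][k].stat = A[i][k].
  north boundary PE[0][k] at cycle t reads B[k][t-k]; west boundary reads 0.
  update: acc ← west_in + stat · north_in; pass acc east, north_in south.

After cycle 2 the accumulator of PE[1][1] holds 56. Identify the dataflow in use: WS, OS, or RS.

WS (3×2 grid), PE[1][1]:
  [0] (1,1) acc=0 (h:0 v:0)
  [1] (1,1) acc=0 (h:0 v:0)
  [2] (1,1) acc=60 (h:9 v:60)
OS (2×2 grid), PE[1][1]:
  [0] (1,1) acc=0 (h:0 v:0)
  [1] (1,1) acc=0 (h:0 v:0)
  [2] (1,1) acc=56 (h:7 v:8)
RS (2×3 grid), PE[1][1]:
  [0] (1,1) acc=0 (h:0 v:0)
  [1] (1,1) acc=0 (h:0 v:0)
  [2] (1,1) acc=42 (h:42 v:7)

dataflow = OS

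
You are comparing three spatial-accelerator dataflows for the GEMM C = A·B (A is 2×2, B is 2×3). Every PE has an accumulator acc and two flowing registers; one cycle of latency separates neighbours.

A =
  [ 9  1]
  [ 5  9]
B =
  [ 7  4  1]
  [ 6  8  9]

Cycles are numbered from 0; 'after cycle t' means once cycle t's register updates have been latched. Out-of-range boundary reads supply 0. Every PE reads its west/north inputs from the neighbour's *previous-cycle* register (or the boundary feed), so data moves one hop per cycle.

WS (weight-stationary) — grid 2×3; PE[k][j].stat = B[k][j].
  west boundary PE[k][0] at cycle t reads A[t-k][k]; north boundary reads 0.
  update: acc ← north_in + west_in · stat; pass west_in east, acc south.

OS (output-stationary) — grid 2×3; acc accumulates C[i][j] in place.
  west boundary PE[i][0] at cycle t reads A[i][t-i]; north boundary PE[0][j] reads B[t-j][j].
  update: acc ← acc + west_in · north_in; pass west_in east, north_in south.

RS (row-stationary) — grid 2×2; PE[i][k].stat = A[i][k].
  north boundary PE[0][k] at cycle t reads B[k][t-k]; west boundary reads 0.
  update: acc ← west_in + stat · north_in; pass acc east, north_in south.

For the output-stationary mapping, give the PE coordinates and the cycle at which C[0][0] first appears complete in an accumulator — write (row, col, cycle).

Under OS, C[0][0] lands at PE[0][0]:
  t=0 PE[0][0]: acc=63 h=9 v=7
  t=1 PE[0][0]: acc=69 h=1 v=6

(row, col, cycle) = (0, 0, 1)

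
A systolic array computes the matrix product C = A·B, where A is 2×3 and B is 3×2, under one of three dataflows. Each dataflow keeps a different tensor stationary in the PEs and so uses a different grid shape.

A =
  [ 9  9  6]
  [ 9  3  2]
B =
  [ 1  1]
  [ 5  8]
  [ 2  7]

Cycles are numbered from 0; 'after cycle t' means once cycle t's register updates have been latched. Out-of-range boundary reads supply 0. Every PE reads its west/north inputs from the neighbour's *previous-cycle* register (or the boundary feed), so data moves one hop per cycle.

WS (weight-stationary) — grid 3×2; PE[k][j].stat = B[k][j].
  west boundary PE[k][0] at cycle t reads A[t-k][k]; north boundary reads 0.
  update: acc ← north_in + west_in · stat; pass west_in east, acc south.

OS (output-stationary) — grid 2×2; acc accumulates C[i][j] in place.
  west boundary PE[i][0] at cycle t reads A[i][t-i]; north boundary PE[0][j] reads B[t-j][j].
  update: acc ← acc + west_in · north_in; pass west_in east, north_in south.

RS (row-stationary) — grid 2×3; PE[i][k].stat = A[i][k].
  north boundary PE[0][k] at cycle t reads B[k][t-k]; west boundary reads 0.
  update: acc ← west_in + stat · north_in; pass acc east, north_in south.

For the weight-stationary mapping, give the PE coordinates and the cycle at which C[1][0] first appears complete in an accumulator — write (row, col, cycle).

(row, col, cycle) = (2, 0, 3)

WS — PE[2][0] is where C[1][0] collects:
  after 0 — PE[2][0] acc=0, pass-E 0, pass-S 0
  after 1 — PE[2][0] acc=0, pass-E 0, pass-S 0
  after 2 — PE[2][0] acc=66, pass-E 6, pass-S 66
  after 3 — PE[2][0] acc=28, pass-E 2, pass-S 28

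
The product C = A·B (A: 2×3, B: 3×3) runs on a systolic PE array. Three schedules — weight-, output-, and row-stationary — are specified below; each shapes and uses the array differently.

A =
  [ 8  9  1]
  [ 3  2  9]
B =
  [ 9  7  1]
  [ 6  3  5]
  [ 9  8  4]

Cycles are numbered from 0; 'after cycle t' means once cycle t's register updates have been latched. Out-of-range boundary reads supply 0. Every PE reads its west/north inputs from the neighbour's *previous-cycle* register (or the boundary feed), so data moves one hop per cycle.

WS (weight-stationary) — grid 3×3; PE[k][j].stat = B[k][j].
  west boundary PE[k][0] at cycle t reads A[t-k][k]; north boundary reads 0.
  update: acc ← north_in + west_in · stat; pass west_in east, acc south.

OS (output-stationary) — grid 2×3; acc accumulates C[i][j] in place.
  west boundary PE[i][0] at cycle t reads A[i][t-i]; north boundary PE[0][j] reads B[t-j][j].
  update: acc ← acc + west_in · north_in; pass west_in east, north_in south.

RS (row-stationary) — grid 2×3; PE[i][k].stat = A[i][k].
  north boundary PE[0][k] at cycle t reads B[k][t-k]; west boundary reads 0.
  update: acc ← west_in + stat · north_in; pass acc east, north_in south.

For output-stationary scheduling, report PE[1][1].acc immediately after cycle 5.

OS (2×3). Following PE[1][1] plus its west/north inputs:
  [0] (0,1) acc=0 (h:0 v:0)
  [0] (1,0) acc=0 (h:0 v:0)
  [0] (1,1) acc=0 (h:0 v:0)
  [1] (0,1) acc=56 (h:8 v:7)
  [1] (1,0) acc=27 (h:3 v:9)
  [1] (1,1) acc=0 (h:0 v:0)
  [2] (0,1) acc=83 (h:9 v:3)
  [2] (1,0) acc=39 (h:2 v:6)
  [2] (1,1) acc=21 (h:3 v:7)
  [3] (0,1) acc=91 (h:1 v:8)
  [3] (1,0) acc=120 (h:9 v:9)
  [3] (1,1) acc=27 (h:2 v:3)
  [4] (0,1) acc=91 (h:0 v:0)
  [4] (1,0) acc=120 (h:0 v:0)
  [4] (1,1) acc=99 (h:9 v:8)
  [5] (0,1) acc=91 (h:0 v:0)
  [5] (1,0) acc=120 (h:0 v:0)
  [5] (1,1) acc=99 (h:0 v:0)

PE[1][1].acc = 99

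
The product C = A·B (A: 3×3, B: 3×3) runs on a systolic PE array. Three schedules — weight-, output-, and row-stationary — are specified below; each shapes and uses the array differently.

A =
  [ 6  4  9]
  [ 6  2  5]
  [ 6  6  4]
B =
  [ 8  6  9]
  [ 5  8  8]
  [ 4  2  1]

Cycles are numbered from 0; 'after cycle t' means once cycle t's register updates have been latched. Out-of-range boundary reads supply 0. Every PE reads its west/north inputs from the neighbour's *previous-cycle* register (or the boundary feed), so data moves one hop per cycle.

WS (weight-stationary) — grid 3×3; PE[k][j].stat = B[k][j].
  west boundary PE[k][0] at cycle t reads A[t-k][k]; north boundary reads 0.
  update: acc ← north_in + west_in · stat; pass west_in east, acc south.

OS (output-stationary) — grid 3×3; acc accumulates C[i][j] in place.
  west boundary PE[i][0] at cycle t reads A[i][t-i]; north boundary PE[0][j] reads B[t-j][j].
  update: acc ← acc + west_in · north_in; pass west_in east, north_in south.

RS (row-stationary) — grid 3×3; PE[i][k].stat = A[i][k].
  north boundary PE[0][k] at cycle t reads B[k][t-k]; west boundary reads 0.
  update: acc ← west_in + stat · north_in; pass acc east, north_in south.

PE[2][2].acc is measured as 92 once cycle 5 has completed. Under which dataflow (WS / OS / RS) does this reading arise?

WS [3×3] PE[2][2] across cycles:
  c0 r2c2: 0 / 0 / 0
  c1 r2c2: 0 / 0 / 0
  c2 r2c2: 0 / 0 / 0
  c3 r2c2: 0 / 0 / 0
  c4 r2c2: 95 / 9 / 95
  c5 r2c2: 75 / 5 / 75
OS [3×3] PE[2][2] across cycles:
  c0 r2c2: 0 / 0 / 0
  c1 r2c2: 0 / 0 / 0
  c2 r2c2: 0 / 0 / 0
  c3 r2c2: 0 / 0 / 0
  c4 r2c2: 54 / 6 / 9
  c5 r2c2: 102 / 6 / 8
RS [3×3] PE[2][2] across cycles:
  c0 r2c2: 0 / 0 / 0
  c1 r2c2: 0 / 0 / 0
  c2 r2c2: 0 / 0 / 0
  c3 r2c2: 0 / 0 / 0
  c4 r2c2: 94 / 94 / 4
  c5 r2c2: 92 / 92 / 2

dataflow = RS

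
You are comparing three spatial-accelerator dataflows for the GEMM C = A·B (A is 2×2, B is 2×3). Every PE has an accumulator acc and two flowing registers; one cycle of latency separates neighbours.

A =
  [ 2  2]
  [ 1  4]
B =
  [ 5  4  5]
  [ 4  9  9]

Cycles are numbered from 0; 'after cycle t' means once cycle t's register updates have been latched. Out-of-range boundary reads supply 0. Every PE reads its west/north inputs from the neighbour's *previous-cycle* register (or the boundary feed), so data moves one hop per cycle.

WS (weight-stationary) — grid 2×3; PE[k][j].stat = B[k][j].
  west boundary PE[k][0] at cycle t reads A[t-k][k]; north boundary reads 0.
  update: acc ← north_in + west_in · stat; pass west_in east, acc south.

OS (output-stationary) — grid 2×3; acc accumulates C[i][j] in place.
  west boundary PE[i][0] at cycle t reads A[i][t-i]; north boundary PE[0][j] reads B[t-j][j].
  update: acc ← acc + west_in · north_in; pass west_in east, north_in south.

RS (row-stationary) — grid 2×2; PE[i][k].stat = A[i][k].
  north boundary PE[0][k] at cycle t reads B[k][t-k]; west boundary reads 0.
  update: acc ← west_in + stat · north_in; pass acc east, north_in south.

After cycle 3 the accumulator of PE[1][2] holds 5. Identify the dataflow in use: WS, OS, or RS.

— WS: 2×3; PE[1][2] trace:
  cycle 0: PE[1][2] → acc 0, east 0, south 0
  cycle 1: PE[1][2] → acc 0, east 0, south 0
  cycle 2: PE[1][2] → acc 0, east 0, south 0
  cycle 3: PE[1][2] → acc 28, east 2, south 28
— OS: 2×3; PE[1][2] trace:
  cycle 0: PE[1][2] → acc 0, east 0, south 0
  cycle 1: PE[1][2] → acc 0, east 0, south 0
  cycle 2: PE[1][2] → acc 0, east 0, south 0
  cycle 3: PE[1][2] → acc 5, east 1, south 5
RS: PE[1][2] is outside its 2×2 grid.

dataflow = OS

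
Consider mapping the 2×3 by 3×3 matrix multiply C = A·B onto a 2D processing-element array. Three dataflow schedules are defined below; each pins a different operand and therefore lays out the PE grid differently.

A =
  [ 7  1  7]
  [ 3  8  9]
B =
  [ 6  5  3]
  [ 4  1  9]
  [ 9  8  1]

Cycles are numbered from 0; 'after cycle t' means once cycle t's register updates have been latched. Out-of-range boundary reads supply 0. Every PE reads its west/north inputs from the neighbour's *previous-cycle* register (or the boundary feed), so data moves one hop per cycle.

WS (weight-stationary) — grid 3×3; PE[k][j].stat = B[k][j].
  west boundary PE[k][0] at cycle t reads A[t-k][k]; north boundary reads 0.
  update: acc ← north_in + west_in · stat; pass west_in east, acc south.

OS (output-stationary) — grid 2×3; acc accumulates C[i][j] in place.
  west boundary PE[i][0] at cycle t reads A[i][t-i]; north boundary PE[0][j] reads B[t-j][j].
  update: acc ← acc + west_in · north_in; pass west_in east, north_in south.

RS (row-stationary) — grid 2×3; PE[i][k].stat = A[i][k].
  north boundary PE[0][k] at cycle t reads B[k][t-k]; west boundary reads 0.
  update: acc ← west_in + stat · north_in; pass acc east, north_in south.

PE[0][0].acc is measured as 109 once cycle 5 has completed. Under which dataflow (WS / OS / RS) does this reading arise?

dataflow = OS

WS (3×3 grid), PE[0][0]:
  step 0 · PE0,0: acc=42; fwd→7 fwd↓42
  step 1 · PE0,0: acc=18; fwd→3 fwd↓18
  step 2 · PE0,0: acc=0; fwd→0 fwd↓0
  step 3 · PE0,0: acc=0; fwd→0 fwd↓0
  step 4 · PE0,0: acc=0; fwd→0 fwd↓0
  step 5 · PE0,0: acc=0; fwd→0 fwd↓0
OS (2×3 grid), PE[0][0]:
  step 0 · PE0,0: acc=42; fwd→7 fwd↓6
  step 1 · PE0,0: acc=46; fwd→1 fwd↓4
  step 2 · PE0,0: acc=109; fwd→7 fwd↓9
  step 3 · PE0,0: acc=109; fwd→0 fwd↓0
  step 4 · PE0,0: acc=109; fwd→0 fwd↓0
  step 5 · PE0,0: acc=109; fwd→0 fwd↓0
RS (2×3 grid), PE[0][0]:
  step 0 · PE0,0: acc=42; fwd→42 fwd↓6
  step 1 · PE0,0: acc=35; fwd→35 fwd↓5
  step 2 · PE0,0: acc=21; fwd→21 fwd↓3
  step 3 · PE0,0: acc=0; fwd→0 fwd↓0
  step 4 · PE0,0: acc=0; fwd→0 fwd↓0
  step 5 · PE0,0: acc=0; fwd→0 fwd↓0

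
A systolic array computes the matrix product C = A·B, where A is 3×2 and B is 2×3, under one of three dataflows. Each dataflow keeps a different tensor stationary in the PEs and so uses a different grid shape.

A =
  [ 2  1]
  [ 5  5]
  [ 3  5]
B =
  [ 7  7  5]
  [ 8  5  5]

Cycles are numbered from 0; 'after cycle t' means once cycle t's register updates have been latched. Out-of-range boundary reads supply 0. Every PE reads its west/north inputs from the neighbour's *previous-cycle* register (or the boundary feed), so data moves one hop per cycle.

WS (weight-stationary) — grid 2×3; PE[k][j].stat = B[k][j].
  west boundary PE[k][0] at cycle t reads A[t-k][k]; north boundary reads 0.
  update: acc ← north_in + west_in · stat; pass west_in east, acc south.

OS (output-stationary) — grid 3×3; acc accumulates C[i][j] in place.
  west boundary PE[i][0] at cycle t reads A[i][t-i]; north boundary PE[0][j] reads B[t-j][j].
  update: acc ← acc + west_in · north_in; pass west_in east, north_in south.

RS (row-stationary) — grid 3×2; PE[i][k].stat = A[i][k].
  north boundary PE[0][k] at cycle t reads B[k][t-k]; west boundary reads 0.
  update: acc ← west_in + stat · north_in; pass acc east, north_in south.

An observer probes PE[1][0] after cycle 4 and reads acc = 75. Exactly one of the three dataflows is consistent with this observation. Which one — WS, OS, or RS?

WS (2×3 grid), PE[1][0]:
  after 0 — PE[1][0] acc=0, pass-E 0, pass-S 0
  after 1 — PE[1][0] acc=22, pass-E 1, pass-S 22
  after 2 — PE[1][0] acc=75, pass-E 5, pass-S 75
  after 3 — PE[1][0] acc=61, pass-E 5, pass-S 61
  after 4 — PE[1][0] acc=0, pass-E 0, pass-S 0
OS (3×3 grid), PE[1][0]:
  after 0 — PE[1][0] acc=0, pass-E 0, pass-S 0
  after 1 — PE[1][0] acc=35, pass-E 5, pass-S 7
  after 2 — PE[1][0] acc=75, pass-E 5, pass-S 8
  after 3 — PE[1][0] acc=75, pass-E 0, pass-S 0
  after 4 — PE[1][0] acc=75, pass-E 0, pass-S 0
RS (3×2 grid), PE[1][0]:
  after 0 — PE[1][0] acc=0, pass-E 0, pass-S 0
  after 1 — PE[1][0] acc=35, pass-E 35, pass-S 7
  after 2 — PE[1][0] acc=35, pass-E 35, pass-S 7
  after 3 — PE[1][0] acc=25, pass-E 25, pass-S 5
  after 4 — PE[1][0] acc=0, pass-E 0, pass-S 0

dataflow = OS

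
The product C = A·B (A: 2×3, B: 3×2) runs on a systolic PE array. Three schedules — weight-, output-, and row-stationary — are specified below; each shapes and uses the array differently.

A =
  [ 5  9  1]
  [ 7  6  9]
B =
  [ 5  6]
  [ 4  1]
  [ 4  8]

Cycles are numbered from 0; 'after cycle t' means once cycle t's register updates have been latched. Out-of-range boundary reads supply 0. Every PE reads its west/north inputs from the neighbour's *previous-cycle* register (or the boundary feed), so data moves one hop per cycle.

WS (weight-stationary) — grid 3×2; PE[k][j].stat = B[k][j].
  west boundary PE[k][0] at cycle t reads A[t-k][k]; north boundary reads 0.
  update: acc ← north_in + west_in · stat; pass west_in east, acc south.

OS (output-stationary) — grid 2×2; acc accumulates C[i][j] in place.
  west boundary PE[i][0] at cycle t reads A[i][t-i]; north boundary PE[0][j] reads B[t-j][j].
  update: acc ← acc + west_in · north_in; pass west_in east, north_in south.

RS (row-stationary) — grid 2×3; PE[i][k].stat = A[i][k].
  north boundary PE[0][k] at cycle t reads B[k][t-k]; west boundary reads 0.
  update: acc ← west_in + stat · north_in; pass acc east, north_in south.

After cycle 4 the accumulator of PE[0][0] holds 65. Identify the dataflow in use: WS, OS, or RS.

dataflow = OS

Under WS (3×2), PE[0][0]:
  @0  [0,0]  acc 25  |  →5  ↓25
  @1  [0,0]  acc 35  |  →7  ↓35
  @2  [0,0]  acc 0  |  →0  ↓0
  @3  [0,0]  acc 0  |  →0  ↓0
  @4  [0,0]  acc 0  |  →0  ↓0
Under OS (2×2), PE[0][0]:
  @0  [0,0]  acc 25  |  →5  ↓5
  @1  [0,0]  acc 61  |  →9  ↓4
  @2  [0,0]  acc 65  |  →1  ↓4
  @3  [0,0]  acc 65  |  →0  ↓0
  @4  [0,0]  acc 65  |  →0  ↓0
Under RS (2×3), PE[0][0]:
  @0  [0,0]  acc 25  |  →25  ↓5
  @1  [0,0]  acc 30  |  →30  ↓6
  @2  [0,0]  acc 0  |  →0  ↓0
  @3  [0,0]  acc 0  |  →0  ↓0
  @4  [0,0]  acc 0  |  →0  ↓0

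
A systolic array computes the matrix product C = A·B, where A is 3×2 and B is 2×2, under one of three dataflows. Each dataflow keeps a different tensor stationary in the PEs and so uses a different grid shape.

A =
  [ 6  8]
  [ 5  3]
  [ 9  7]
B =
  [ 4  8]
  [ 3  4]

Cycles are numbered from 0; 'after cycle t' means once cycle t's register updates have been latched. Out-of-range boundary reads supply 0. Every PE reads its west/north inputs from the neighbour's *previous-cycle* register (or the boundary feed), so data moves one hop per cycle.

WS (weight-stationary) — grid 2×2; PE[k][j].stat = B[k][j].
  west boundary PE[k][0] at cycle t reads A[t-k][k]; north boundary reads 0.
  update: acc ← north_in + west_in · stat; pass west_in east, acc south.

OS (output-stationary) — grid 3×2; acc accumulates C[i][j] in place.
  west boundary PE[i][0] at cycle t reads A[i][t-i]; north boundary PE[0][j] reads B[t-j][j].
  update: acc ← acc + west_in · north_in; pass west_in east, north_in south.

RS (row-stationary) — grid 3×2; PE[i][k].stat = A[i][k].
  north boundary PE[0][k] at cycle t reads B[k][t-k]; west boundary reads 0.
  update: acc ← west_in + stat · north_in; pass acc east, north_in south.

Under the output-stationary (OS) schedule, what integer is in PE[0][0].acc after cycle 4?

Tracing OS — 3×2 array, target PE[0][0]:
  0: (0,0).acc=24  regs=<6,4>
  1: (0,0).acc=48  regs=<8,3>
  2: (0,0).acc=48  regs=<0,0>
  3: (0,0).acc=48  regs=<0,0>
  4: (0,0).acc=48  regs=<0,0>

PE[0][0].acc = 48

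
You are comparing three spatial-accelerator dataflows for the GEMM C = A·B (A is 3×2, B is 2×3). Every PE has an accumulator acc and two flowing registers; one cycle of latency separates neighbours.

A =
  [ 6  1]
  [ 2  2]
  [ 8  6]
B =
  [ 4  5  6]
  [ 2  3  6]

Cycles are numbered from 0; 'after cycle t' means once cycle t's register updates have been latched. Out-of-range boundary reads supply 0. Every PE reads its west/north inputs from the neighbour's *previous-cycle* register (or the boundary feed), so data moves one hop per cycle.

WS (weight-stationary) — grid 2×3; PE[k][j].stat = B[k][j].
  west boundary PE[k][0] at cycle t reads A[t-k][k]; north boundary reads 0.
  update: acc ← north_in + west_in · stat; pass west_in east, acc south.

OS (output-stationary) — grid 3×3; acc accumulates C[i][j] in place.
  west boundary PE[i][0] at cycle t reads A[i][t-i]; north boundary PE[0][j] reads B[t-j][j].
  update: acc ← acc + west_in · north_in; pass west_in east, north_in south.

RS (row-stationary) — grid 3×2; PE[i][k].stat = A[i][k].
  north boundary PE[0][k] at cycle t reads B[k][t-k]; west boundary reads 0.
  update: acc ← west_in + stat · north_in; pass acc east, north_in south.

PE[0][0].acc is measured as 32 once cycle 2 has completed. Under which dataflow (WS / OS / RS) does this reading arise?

Under WS (2×3), PE[0][0]:
  t=0 PE[0][0]: acc=24 h=6 v=24
  t=1 PE[0][0]: acc=8 h=2 v=8
  t=2 PE[0][0]: acc=32 h=8 v=32
Under OS (3×3), PE[0][0]:
  t=0 PE[0][0]: acc=24 h=6 v=4
  t=1 PE[0][0]: acc=26 h=1 v=2
  t=2 PE[0][0]: acc=26 h=0 v=0
Under RS (3×2), PE[0][0]:
  t=0 PE[0][0]: acc=24 h=24 v=4
  t=1 PE[0][0]: acc=30 h=30 v=5
  t=2 PE[0][0]: acc=36 h=36 v=6

dataflow = WS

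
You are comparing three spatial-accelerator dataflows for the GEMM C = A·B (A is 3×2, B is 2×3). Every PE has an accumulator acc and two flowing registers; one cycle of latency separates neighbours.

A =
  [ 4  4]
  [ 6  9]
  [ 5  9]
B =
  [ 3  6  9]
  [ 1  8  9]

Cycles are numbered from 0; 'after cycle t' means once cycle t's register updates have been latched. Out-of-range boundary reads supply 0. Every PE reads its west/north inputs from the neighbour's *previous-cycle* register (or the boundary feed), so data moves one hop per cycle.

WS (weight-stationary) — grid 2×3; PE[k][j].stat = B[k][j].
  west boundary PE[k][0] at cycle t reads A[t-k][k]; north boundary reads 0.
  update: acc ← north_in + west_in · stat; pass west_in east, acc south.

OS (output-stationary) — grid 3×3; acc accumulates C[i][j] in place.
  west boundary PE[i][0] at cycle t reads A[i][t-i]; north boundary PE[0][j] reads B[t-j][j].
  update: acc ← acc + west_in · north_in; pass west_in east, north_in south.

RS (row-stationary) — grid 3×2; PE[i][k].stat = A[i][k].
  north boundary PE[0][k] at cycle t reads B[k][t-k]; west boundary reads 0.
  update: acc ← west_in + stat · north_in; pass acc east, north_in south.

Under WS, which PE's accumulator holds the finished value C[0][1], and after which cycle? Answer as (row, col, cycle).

(row, col, cycle) = (1, 1, 2)

WS: C[0][1] accumulates in PE[1][1]:
  cycle 0: PE[1][1] → acc 0, east 0, south 0
  cycle 1: PE[1][1] → acc 0, east 0, south 0
  cycle 2: PE[1][1] → acc 56, east 4, south 56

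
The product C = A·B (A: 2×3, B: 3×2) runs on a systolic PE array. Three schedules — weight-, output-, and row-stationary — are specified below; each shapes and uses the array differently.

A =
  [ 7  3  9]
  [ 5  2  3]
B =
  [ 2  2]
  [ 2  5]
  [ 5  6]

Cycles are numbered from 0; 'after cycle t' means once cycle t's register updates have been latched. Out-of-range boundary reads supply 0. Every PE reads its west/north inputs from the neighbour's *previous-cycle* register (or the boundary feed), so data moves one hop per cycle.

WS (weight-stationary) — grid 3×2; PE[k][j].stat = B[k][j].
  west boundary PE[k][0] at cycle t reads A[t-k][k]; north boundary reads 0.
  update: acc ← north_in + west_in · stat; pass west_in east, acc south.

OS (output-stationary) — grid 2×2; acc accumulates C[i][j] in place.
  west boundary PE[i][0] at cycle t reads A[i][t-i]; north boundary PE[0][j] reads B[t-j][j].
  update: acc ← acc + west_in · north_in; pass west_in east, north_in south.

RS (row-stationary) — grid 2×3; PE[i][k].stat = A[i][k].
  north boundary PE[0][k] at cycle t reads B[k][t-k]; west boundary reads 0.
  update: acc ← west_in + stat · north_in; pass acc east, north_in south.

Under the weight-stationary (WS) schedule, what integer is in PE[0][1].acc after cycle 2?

WS on a 3×2 grid — tracing PE[0][1] and its feeders:
  t=0 PE[0][0]: acc=14 h=7 v=14
  t=0 PE[0][1]: acc=0 h=0 v=0
  t=1 PE[0][0]: acc=10 h=5 v=10
  t=1 PE[0][1]: acc=14 h=7 v=14
  t=2 PE[0][0]: acc=0 h=0 v=0
  t=2 PE[0][1]: acc=10 h=5 v=10

PE[0][1].acc = 10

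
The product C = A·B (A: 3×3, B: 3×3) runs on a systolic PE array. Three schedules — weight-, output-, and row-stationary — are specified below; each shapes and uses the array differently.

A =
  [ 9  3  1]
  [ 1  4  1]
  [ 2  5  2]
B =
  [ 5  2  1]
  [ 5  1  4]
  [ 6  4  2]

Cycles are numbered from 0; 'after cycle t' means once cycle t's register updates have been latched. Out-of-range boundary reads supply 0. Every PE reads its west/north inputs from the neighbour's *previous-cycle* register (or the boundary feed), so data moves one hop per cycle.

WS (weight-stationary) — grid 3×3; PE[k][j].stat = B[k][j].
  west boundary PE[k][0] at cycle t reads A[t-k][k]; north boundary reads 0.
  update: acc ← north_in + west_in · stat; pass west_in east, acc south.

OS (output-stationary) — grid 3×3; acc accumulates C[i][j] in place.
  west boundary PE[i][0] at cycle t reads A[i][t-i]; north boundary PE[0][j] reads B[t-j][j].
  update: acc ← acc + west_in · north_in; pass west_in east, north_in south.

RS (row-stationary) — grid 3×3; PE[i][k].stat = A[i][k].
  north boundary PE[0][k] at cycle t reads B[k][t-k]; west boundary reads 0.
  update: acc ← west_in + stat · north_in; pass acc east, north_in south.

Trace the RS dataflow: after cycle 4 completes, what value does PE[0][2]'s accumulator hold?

RS 3×3: PE[0][2] cycle-by-cycle (with neighbour feeds):
  t=0 PE[0][1]: acc=0 h=0 v=0
  t=0 PE[0][2]: acc=0 h=0 v=0
  t=1 PE[0][1]: acc=60 h=60 v=5
  t=1 PE[0][2]: acc=0 h=0 v=0
  t=2 PE[0][1]: acc=21 h=21 v=1
  t=2 PE[0][2]: acc=66 h=66 v=6
  t=3 PE[0][1]: acc=21 h=21 v=4
  t=3 PE[0][2]: acc=25 h=25 v=4
  t=4 PE[0][1]: acc=0 h=0 v=0
  t=4 PE[0][2]: acc=23 h=23 v=2

PE[0][2].acc = 23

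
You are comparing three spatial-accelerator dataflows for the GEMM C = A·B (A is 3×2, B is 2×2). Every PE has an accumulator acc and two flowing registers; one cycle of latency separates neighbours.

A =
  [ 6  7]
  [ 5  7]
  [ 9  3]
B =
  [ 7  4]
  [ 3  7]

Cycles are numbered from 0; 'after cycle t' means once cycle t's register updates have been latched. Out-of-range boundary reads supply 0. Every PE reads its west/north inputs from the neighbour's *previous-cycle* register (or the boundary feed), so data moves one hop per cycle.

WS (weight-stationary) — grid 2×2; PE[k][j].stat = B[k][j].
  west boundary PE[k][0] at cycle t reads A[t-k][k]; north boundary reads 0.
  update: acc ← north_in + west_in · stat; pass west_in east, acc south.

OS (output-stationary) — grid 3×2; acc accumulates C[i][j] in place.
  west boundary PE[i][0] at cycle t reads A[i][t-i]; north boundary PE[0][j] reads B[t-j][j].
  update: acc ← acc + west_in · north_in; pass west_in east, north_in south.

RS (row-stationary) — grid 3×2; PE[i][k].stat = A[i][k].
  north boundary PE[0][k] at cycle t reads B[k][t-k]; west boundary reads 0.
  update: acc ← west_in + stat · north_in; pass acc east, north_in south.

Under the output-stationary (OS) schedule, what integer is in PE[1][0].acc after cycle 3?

OS 3×2: PE[1][0] cycle-by-cycle (with neighbour feeds):
  @0  [0,0]  acc 42  |  →6  ↓7
  @0  [1,0]  acc 0  |  →0  ↓0
  @1  [0,0]  acc 63  |  →7  ↓3
  @1  [1,0]  acc 35  |  →5  ↓7
  @2  [0,0]  acc 63  |  →0  ↓0
  @2  [1,0]  acc 56  |  →7  ↓3
  @3  [0,0]  acc 63  |  →0  ↓0
  @3  [1,0]  acc 56  |  →0  ↓0

PE[1][0].acc = 56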